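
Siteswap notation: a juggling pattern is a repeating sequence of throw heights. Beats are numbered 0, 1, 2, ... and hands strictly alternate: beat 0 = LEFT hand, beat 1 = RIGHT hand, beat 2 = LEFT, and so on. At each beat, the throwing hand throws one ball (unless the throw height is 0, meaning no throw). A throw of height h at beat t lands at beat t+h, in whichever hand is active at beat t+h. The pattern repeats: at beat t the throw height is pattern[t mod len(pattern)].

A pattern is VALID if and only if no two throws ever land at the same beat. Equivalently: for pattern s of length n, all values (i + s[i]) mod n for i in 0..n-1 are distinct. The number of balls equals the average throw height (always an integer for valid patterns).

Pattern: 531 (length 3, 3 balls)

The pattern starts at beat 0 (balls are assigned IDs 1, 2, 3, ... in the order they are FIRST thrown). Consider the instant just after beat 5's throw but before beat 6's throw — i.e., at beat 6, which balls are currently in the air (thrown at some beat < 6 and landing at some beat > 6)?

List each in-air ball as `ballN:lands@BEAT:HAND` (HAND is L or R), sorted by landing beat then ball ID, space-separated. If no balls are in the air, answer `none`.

Answer: ball2:lands@7:R ball3:lands@8:L

Derivation:
Beat 0 (L): throw ball1 h=5 -> lands@5:R; in-air after throw: [b1@5:R]
Beat 1 (R): throw ball2 h=3 -> lands@4:L; in-air after throw: [b2@4:L b1@5:R]
Beat 2 (L): throw ball3 h=1 -> lands@3:R; in-air after throw: [b3@3:R b2@4:L b1@5:R]
Beat 3 (R): throw ball3 h=5 -> lands@8:L; in-air after throw: [b2@4:L b1@5:R b3@8:L]
Beat 4 (L): throw ball2 h=3 -> lands@7:R; in-air after throw: [b1@5:R b2@7:R b3@8:L]
Beat 5 (R): throw ball1 h=1 -> lands@6:L; in-air after throw: [b1@6:L b2@7:R b3@8:L]
Beat 6 (L): throw ball1 h=5 -> lands@11:R; in-air after throw: [b2@7:R b3@8:L b1@11:R]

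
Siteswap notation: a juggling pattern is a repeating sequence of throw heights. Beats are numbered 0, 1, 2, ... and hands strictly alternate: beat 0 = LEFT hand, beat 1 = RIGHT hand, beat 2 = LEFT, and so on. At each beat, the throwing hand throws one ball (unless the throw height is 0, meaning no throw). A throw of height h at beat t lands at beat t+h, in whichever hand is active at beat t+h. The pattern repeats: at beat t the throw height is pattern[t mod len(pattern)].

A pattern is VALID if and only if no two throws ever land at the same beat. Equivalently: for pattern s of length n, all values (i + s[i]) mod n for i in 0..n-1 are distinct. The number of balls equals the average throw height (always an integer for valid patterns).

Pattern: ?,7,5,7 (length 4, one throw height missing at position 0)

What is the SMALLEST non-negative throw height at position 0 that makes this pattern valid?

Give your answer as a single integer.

Answer: 1

Derivation:
i=0: s[i]=? (unknown)
i=1: (1 + 7) mod 4 = 0
i=2: (2 + 5) mod 4 = 3
i=3: (3 + 7) mod 4 = 2
Known residues: [0, 2, 3]; need a permutation of 0..3, so missing residue r = 1
Need (0 + s) mod 4 = 1; smallest s = (1 - 0) mod 4 = 1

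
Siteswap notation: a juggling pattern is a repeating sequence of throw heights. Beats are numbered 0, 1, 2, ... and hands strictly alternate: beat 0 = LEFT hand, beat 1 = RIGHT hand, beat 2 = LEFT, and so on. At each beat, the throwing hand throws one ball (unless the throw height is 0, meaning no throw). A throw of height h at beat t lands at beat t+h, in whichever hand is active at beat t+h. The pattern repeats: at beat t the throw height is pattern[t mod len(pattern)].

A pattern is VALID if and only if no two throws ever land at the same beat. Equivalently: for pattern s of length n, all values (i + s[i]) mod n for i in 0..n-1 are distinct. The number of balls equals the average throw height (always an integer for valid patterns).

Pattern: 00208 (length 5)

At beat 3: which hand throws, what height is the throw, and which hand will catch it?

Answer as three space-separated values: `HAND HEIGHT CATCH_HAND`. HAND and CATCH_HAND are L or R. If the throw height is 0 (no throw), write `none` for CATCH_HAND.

Beat 3: 3 mod 2 = 1, so hand = R
Throw height = pattern[3 mod 5] = pattern[3] = 0

Answer: R 0 none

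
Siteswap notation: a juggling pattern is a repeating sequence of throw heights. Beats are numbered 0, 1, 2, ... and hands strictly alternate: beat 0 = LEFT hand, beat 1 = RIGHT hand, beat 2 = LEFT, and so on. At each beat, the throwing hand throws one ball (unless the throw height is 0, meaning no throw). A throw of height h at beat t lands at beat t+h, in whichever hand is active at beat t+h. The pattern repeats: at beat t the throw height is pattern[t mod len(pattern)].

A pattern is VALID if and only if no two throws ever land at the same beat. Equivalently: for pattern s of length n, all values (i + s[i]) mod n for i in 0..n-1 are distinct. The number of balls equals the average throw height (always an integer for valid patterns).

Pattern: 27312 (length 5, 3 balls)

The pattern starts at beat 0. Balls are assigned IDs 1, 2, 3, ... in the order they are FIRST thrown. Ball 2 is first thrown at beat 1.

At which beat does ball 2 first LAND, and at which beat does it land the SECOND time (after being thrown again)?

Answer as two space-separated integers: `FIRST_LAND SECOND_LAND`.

Beat 0 (L): throw ball1 h=2 -> lands@2:L; in-air after throw: [b1@2:L]
Beat 1 (R): throw ball2 h=7 -> lands@8:L; in-air after throw: [b1@2:L b2@8:L]
Beat 2 (L): throw ball1 h=3 -> lands@5:R; in-air after throw: [b1@5:R b2@8:L]
Beat 3 (R): throw ball3 h=1 -> lands@4:L; in-air after throw: [b3@4:L b1@5:R b2@8:L]
Beat 4 (L): throw ball3 h=2 -> lands@6:L; in-air after throw: [b1@5:R b3@6:L b2@8:L]
Beat 5 (R): throw ball1 h=2 -> lands@7:R; in-air after throw: [b3@6:L b1@7:R b2@8:L]
Beat 6 (L): throw ball3 h=7 -> lands@13:R; in-air after throw: [b1@7:R b2@8:L b3@13:R]
Beat 7 (R): throw ball1 h=3 -> lands@10:L; in-air after throw: [b2@8:L b1@10:L b3@13:R]
Beat 8 (L): throw ball2 h=1 -> lands@9:R; in-air after throw: [b2@9:R b1@10:L b3@13:R]
Beat 9 (R): throw ball2 h=2 -> lands@11:R; in-air after throw: [b1@10:L b2@11:R b3@13:R]
Ball 2: thrown@1 h=7 -> first land @8; rethrown@8 h=1 -> second land @9

Answer: 8 9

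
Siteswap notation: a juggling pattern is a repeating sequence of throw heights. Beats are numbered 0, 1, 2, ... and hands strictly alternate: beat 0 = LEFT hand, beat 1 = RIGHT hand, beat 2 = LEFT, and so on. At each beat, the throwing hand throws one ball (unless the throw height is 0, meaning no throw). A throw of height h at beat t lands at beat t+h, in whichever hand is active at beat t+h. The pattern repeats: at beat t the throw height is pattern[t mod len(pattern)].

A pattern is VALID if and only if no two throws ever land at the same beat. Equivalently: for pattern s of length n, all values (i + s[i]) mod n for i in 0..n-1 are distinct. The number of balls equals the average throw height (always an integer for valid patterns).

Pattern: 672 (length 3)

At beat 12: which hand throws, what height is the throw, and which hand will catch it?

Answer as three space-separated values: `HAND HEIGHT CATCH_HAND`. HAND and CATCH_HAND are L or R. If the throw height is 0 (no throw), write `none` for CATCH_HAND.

Answer: L 6 L

Derivation:
Beat 12: 12 mod 2 = 0, so hand = L
Throw height = pattern[12 mod 3] = pattern[0] = 6
Lands at beat 12+6=18, 18 mod 2 = 0, so catch hand = L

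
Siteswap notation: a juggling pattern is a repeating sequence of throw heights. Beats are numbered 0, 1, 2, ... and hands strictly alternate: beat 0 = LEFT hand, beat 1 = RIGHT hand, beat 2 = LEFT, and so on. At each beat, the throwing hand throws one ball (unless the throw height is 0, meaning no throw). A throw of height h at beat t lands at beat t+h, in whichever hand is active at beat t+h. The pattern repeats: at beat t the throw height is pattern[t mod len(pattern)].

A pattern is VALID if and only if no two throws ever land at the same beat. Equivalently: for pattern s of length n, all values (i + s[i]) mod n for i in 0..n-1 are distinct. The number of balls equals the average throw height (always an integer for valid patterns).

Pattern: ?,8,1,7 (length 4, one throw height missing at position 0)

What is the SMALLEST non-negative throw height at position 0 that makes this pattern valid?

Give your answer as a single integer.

Answer: 0

Derivation:
i=0: s[i]=? (unknown)
i=1: (1 + 8) mod 4 = 1
i=2: (2 + 1) mod 4 = 3
i=3: (3 + 7) mod 4 = 2
Known residues: [1, 2, 3]; need a permutation of 0..3, so missing residue r = 0
Need (0 + s) mod 4 = 0; smallest s = (0 - 0) mod 4 = 0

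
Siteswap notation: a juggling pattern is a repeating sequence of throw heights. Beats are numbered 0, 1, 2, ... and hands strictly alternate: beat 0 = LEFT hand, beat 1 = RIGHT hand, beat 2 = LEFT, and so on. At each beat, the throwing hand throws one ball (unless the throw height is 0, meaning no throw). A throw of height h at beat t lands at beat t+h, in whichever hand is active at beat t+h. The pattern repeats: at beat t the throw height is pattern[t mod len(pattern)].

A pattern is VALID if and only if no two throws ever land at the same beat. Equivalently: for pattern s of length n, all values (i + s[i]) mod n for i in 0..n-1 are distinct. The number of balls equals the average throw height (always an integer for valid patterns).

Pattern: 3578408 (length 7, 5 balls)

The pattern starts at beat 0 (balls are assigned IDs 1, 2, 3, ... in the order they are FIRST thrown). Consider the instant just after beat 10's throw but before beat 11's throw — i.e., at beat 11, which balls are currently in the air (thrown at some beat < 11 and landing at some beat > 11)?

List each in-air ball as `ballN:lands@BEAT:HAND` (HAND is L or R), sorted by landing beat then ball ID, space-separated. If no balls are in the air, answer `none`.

Answer: ball4:lands@13:R ball2:lands@14:L ball3:lands@16:L ball5:lands@18:L

Derivation:
Beat 0 (L): throw ball1 h=3 -> lands@3:R; in-air after throw: [b1@3:R]
Beat 1 (R): throw ball2 h=5 -> lands@6:L; in-air after throw: [b1@3:R b2@6:L]
Beat 2 (L): throw ball3 h=7 -> lands@9:R; in-air after throw: [b1@3:R b2@6:L b3@9:R]
Beat 3 (R): throw ball1 h=8 -> lands@11:R; in-air after throw: [b2@6:L b3@9:R b1@11:R]
Beat 4 (L): throw ball4 h=4 -> lands@8:L; in-air after throw: [b2@6:L b4@8:L b3@9:R b1@11:R]
Beat 6 (L): throw ball2 h=8 -> lands@14:L; in-air after throw: [b4@8:L b3@9:R b1@11:R b2@14:L]
Beat 7 (R): throw ball5 h=3 -> lands@10:L; in-air after throw: [b4@8:L b3@9:R b5@10:L b1@11:R b2@14:L]
Beat 8 (L): throw ball4 h=5 -> lands@13:R; in-air after throw: [b3@9:R b5@10:L b1@11:R b4@13:R b2@14:L]
Beat 9 (R): throw ball3 h=7 -> lands@16:L; in-air after throw: [b5@10:L b1@11:R b4@13:R b2@14:L b3@16:L]
Beat 10 (L): throw ball5 h=8 -> lands@18:L; in-air after throw: [b1@11:R b4@13:R b2@14:L b3@16:L b5@18:L]
Beat 11 (R): throw ball1 h=4 -> lands@15:R; in-air after throw: [b4@13:R b2@14:L b1@15:R b3@16:L b5@18:L]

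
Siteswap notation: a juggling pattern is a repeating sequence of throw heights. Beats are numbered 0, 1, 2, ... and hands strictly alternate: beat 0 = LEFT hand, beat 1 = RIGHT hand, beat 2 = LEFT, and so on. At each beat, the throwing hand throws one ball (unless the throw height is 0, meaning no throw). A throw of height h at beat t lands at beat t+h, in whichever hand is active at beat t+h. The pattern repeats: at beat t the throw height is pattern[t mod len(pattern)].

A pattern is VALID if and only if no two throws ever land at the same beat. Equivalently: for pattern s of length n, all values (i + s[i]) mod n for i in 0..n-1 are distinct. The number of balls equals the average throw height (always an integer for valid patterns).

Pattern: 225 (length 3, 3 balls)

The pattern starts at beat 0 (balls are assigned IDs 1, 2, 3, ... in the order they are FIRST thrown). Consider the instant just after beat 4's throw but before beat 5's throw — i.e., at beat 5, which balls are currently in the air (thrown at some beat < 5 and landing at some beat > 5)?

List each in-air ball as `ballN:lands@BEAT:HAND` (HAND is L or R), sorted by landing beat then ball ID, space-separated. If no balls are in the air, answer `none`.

Answer: ball3:lands@6:L ball1:lands@7:R

Derivation:
Beat 0 (L): throw ball1 h=2 -> lands@2:L; in-air after throw: [b1@2:L]
Beat 1 (R): throw ball2 h=2 -> lands@3:R; in-air after throw: [b1@2:L b2@3:R]
Beat 2 (L): throw ball1 h=5 -> lands@7:R; in-air after throw: [b2@3:R b1@7:R]
Beat 3 (R): throw ball2 h=2 -> lands@5:R; in-air after throw: [b2@5:R b1@7:R]
Beat 4 (L): throw ball3 h=2 -> lands@6:L; in-air after throw: [b2@5:R b3@6:L b1@7:R]
Beat 5 (R): throw ball2 h=5 -> lands@10:L; in-air after throw: [b3@6:L b1@7:R b2@10:L]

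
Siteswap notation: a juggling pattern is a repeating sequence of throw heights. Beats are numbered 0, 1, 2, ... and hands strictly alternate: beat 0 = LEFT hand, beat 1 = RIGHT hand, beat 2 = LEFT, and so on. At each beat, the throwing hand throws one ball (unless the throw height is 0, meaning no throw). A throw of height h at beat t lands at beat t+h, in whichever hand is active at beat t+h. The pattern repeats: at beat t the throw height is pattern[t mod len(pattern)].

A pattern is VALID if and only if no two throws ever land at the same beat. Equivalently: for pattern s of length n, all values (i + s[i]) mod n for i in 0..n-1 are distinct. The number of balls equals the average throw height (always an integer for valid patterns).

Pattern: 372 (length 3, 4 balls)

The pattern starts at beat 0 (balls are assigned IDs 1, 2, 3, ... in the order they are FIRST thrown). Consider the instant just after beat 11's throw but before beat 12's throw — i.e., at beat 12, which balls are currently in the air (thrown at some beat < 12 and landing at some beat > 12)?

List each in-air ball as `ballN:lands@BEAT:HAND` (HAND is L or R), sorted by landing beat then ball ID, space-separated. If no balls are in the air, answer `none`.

Answer: ball3:lands@13:R ball4:lands@14:L ball2:lands@17:R

Derivation:
Beat 0 (L): throw ball1 h=3 -> lands@3:R; in-air after throw: [b1@3:R]
Beat 1 (R): throw ball2 h=7 -> lands@8:L; in-air after throw: [b1@3:R b2@8:L]
Beat 2 (L): throw ball3 h=2 -> lands@4:L; in-air after throw: [b1@3:R b3@4:L b2@8:L]
Beat 3 (R): throw ball1 h=3 -> lands@6:L; in-air after throw: [b3@4:L b1@6:L b2@8:L]
Beat 4 (L): throw ball3 h=7 -> lands@11:R; in-air after throw: [b1@6:L b2@8:L b3@11:R]
Beat 5 (R): throw ball4 h=2 -> lands@7:R; in-air after throw: [b1@6:L b4@7:R b2@8:L b3@11:R]
Beat 6 (L): throw ball1 h=3 -> lands@9:R; in-air after throw: [b4@7:R b2@8:L b1@9:R b3@11:R]
Beat 7 (R): throw ball4 h=7 -> lands@14:L; in-air after throw: [b2@8:L b1@9:R b3@11:R b4@14:L]
Beat 8 (L): throw ball2 h=2 -> lands@10:L; in-air after throw: [b1@9:R b2@10:L b3@11:R b4@14:L]
Beat 9 (R): throw ball1 h=3 -> lands@12:L; in-air after throw: [b2@10:L b3@11:R b1@12:L b4@14:L]
Beat 10 (L): throw ball2 h=7 -> lands@17:R; in-air after throw: [b3@11:R b1@12:L b4@14:L b2@17:R]
Beat 11 (R): throw ball3 h=2 -> lands@13:R; in-air after throw: [b1@12:L b3@13:R b4@14:L b2@17:R]
Beat 12 (L): throw ball1 h=3 -> lands@15:R; in-air after throw: [b3@13:R b4@14:L b1@15:R b2@17:R]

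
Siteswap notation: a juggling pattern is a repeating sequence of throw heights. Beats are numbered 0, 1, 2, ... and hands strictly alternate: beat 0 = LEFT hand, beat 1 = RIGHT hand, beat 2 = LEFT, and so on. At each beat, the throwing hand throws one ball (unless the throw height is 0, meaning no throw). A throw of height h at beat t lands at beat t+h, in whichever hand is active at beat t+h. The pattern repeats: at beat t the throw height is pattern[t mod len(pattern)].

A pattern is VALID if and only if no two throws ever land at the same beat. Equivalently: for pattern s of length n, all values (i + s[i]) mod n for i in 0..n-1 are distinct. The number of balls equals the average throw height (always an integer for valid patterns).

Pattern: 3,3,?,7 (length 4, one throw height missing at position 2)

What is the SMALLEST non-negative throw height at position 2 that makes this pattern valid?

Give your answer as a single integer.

Answer: 3

Derivation:
i=0: (0 + 3) mod 4 = 3
i=1: (1 + 3) mod 4 = 0
i=2: s[i]=? (unknown)
i=3: (3 + 7) mod 4 = 2
Known residues: [0, 2, 3]; need a permutation of 0..3, so missing residue r = 1
Need (2 + s) mod 4 = 1; smallest s = (1 - 2) mod 4 = 3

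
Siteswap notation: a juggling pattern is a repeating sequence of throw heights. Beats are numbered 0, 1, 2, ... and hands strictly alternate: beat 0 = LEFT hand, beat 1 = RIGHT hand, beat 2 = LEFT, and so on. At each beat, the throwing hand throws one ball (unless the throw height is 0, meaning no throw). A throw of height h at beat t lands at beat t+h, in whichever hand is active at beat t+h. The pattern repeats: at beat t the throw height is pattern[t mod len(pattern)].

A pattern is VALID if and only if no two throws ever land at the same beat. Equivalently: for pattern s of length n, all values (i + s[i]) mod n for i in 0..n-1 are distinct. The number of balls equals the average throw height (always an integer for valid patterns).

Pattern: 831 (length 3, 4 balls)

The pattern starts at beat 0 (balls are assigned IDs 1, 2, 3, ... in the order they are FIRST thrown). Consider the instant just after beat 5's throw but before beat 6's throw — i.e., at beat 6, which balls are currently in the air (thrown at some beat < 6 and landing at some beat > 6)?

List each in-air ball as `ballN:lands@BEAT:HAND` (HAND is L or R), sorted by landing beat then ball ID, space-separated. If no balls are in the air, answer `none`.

Beat 0 (L): throw ball1 h=8 -> lands@8:L; in-air after throw: [b1@8:L]
Beat 1 (R): throw ball2 h=3 -> lands@4:L; in-air after throw: [b2@4:L b1@8:L]
Beat 2 (L): throw ball3 h=1 -> lands@3:R; in-air after throw: [b3@3:R b2@4:L b1@8:L]
Beat 3 (R): throw ball3 h=8 -> lands@11:R; in-air after throw: [b2@4:L b1@8:L b3@11:R]
Beat 4 (L): throw ball2 h=3 -> lands@7:R; in-air after throw: [b2@7:R b1@8:L b3@11:R]
Beat 5 (R): throw ball4 h=1 -> lands@6:L; in-air after throw: [b4@6:L b2@7:R b1@8:L b3@11:R]
Beat 6 (L): throw ball4 h=8 -> lands@14:L; in-air after throw: [b2@7:R b1@8:L b3@11:R b4@14:L]

Answer: ball2:lands@7:R ball1:lands@8:L ball3:lands@11:R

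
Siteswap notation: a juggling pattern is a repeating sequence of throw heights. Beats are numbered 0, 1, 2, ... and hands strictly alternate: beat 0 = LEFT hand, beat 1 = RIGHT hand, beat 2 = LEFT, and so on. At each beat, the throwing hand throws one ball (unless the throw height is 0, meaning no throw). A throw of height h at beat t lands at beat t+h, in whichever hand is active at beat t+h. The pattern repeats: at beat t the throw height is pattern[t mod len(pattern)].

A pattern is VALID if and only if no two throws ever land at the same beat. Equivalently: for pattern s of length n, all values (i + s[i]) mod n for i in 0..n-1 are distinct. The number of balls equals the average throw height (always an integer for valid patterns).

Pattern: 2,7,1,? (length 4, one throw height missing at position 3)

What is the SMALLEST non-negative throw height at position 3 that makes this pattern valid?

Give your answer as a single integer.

Answer: 2

Derivation:
i=0: (0 + 2) mod 4 = 2
i=1: (1 + 7) mod 4 = 0
i=2: (2 + 1) mod 4 = 3
i=3: s[i]=? (unknown)
Known residues: [0, 2, 3]; need a permutation of 0..3, so missing residue r = 1
Need (3 + s) mod 4 = 1; smallest s = (1 - 3) mod 4 = 2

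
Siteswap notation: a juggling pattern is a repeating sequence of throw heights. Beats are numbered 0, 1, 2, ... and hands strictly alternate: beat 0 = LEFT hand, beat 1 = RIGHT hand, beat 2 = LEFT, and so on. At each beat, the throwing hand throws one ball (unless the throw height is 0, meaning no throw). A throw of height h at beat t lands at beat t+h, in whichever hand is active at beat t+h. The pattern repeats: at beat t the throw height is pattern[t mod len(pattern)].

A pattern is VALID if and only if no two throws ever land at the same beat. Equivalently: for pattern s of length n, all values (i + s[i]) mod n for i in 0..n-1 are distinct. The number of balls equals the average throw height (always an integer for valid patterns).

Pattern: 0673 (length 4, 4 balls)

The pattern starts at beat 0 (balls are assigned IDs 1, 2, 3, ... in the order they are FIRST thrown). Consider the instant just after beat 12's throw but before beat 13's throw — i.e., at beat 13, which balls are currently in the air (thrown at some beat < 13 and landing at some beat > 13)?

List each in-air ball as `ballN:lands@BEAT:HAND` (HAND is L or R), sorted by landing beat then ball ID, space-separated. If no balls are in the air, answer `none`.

Answer: ball4:lands@14:L ball2:lands@15:R ball1:lands@17:R

Derivation:
Beat 1 (R): throw ball1 h=6 -> lands@7:R; in-air after throw: [b1@7:R]
Beat 2 (L): throw ball2 h=7 -> lands@9:R; in-air after throw: [b1@7:R b2@9:R]
Beat 3 (R): throw ball3 h=3 -> lands@6:L; in-air after throw: [b3@6:L b1@7:R b2@9:R]
Beat 5 (R): throw ball4 h=6 -> lands@11:R; in-air after throw: [b3@6:L b1@7:R b2@9:R b4@11:R]
Beat 6 (L): throw ball3 h=7 -> lands@13:R; in-air after throw: [b1@7:R b2@9:R b4@11:R b3@13:R]
Beat 7 (R): throw ball1 h=3 -> lands@10:L; in-air after throw: [b2@9:R b1@10:L b4@11:R b3@13:R]
Beat 9 (R): throw ball2 h=6 -> lands@15:R; in-air after throw: [b1@10:L b4@11:R b3@13:R b2@15:R]
Beat 10 (L): throw ball1 h=7 -> lands@17:R; in-air after throw: [b4@11:R b3@13:R b2@15:R b1@17:R]
Beat 11 (R): throw ball4 h=3 -> lands@14:L; in-air after throw: [b3@13:R b4@14:L b2@15:R b1@17:R]
Beat 13 (R): throw ball3 h=6 -> lands@19:R; in-air after throw: [b4@14:L b2@15:R b1@17:R b3@19:R]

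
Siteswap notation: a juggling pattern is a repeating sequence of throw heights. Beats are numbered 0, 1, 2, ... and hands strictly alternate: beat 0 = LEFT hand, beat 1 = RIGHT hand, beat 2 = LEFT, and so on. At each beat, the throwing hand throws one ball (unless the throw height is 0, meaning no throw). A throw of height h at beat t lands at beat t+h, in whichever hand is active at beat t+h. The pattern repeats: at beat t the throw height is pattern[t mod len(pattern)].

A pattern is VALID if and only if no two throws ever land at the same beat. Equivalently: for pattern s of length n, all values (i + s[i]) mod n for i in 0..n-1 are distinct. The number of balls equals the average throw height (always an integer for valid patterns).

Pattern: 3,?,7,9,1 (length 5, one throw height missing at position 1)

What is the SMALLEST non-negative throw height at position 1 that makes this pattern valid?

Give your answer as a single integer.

Answer: 0

Derivation:
i=0: (0 + 3) mod 5 = 3
i=1: s[i]=? (unknown)
i=2: (2 + 7) mod 5 = 4
i=3: (3 + 9) mod 5 = 2
i=4: (4 + 1) mod 5 = 0
Known residues: [0, 2, 3, 4]; need a permutation of 0..4, so missing residue r = 1
Need (1 + s) mod 5 = 1; smallest s = (1 - 1) mod 5 = 0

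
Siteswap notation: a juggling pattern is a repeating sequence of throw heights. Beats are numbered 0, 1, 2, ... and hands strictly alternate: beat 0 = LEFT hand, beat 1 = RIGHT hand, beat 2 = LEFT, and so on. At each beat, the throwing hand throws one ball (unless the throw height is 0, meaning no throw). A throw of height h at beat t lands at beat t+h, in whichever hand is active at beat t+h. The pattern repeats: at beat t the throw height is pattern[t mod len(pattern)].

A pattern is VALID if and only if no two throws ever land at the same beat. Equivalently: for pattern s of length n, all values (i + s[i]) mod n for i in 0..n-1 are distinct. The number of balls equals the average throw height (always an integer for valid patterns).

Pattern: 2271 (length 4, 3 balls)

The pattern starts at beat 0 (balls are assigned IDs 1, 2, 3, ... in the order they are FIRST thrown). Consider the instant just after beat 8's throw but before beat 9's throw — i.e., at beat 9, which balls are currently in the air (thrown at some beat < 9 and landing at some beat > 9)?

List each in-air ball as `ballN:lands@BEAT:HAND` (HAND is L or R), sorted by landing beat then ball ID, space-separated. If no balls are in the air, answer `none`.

Answer: ball3:lands@10:L ball2:lands@13:R

Derivation:
Beat 0 (L): throw ball1 h=2 -> lands@2:L; in-air after throw: [b1@2:L]
Beat 1 (R): throw ball2 h=2 -> lands@3:R; in-air after throw: [b1@2:L b2@3:R]
Beat 2 (L): throw ball1 h=7 -> lands@9:R; in-air after throw: [b2@3:R b1@9:R]
Beat 3 (R): throw ball2 h=1 -> lands@4:L; in-air after throw: [b2@4:L b1@9:R]
Beat 4 (L): throw ball2 h=2 -> lands@6:L; in-air after throw: [b2@6:L b1@9:R]
Beat 5 (R): throw ball3 h=2 -> lands@7:R; in-air after throw: [b2@6:L b3@7:R b1@9:R]
Beat 6 (L): throw ball2 h=7 -> lands@13:R; in-air after throw: [b3@7:R b1@9:R b2@13:R]
Beat 7 (R): throw ball3 h=1 -> lands@8:L; in-air after throw: [b3@8:L b1@9:R b2@13:R]
Beat 8 (L): throw ball3 h=2 -> lands@10:L; in-air after throw: [b1@9:R b3@10:L b2@13:R]
Beat 9 (R): throw ball1 h=2 -> lands@11:R; in-air after throw: [b3@10:L b1@11:R b2@13:R]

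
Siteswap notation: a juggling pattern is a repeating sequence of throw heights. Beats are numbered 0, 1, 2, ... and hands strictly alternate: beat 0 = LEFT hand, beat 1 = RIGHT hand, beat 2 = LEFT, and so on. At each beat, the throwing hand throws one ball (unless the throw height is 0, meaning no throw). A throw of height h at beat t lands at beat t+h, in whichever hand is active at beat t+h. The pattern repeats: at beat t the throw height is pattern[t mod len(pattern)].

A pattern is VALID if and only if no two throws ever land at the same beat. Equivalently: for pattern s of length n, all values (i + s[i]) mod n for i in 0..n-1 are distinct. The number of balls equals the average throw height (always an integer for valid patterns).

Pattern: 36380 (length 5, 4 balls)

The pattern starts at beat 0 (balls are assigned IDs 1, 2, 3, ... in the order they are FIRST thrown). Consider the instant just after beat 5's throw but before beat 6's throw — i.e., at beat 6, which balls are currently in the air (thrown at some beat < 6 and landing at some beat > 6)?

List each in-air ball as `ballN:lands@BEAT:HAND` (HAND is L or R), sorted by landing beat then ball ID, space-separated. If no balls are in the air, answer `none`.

Answer: ball2:lands@7:R ball3:lands@8:L ball1:lands@11:R

Derivation:
Beat 0 (L): throw ball1 h=3 -> lands@3:R; in-air after throw: [b1@3:R]
Beat 1 (R): throw ball2 h=6 -> lands@7:R; in-air after throw: [b1@3:R b2@7:R]
Beat 2 (L): throw ball3 h=3 -> lands@5:R; in-air after throw: [b1@3:R b3@5:R b2@7:R]
Beat 3 (R): throw ball1 h=8 -> lands@11:R; in-air after throw: [b3@5:R b2@7:R b1@11:R]
Beat 5 (R): throw ball3 h=3 -> lands@8:L; in-air after throw: [b2@7:R b3@8:L b1@11:R]
Beat 6 (L): throw ball4 h=6 -> lands@12:L; in-air after throw: [b2@7:R b3@8:L b1@11:R b4@12:L]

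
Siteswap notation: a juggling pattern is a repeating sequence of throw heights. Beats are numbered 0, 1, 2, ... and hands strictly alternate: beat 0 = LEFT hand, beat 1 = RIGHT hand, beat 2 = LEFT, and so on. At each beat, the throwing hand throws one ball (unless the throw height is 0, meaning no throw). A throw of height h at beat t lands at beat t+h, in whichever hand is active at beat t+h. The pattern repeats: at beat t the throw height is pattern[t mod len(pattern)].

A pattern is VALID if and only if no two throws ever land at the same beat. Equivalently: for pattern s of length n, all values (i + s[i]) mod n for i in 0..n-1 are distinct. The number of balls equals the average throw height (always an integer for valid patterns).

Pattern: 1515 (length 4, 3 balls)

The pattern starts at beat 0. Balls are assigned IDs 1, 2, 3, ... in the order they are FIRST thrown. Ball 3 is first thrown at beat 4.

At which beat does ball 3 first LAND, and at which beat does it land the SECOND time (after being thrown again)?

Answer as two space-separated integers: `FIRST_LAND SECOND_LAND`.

Answer: 5 10

Derivation:
Beat 0 (L): throw ball1 h=1 -> lands@1:R; in-air after throw: [b1@1:R]
Beat 1 (R): throw ball1 h=5 -> lands@6:L; in-air after throw: [b1@6:L]
Beat 2 (L): throw ball2 h=1 -> lands@3:R; in-air after throw: [b2@3:R b1@6:L]
Beat 3 (R): throw ball2 h=5 -> lands@8:L; in-air after throw: [b1@6:L b2@8:L]
Beat 4 (L): throw ball3 h=1 -> lands@5:R; in-air after throw: [b3@5:R b1@6:L b2@8:L]
Beat 5 (R): throw ball3 h=5 -> lands@10:L; in-air after throw: [b1@6:L b2@8:L b3@10:L]
Beat 6 (L): throw ball1 h=1 -> lands@7:R; in-air after throw: [b1@7:R b2@8:L b3@10:L]
Beat 7 (R): throw ball1 h=5 -> lands@12:L; in-air after throw: [b2@8:L b3@10:L b1@12:L]
Beat 8 (L): throw ball2 h=1 -> lands@9:R; in-air after throw: [b2@9:R b3@10:L b1@12:L]
Beat 9 (R): throw ball2 h=5 -> lands@14:L; in-air after throw: [b3@10:L b1@12:L b2@14:L]
Beat 10 (L): throw ball3 h=1 -> lands@11:R; in-air after throw: [b3@11:R b1@12:L b2@14:L]
Ball 3: thrown@4 h=1 -> first land @5; rethrown@5 h=5 -> second land @10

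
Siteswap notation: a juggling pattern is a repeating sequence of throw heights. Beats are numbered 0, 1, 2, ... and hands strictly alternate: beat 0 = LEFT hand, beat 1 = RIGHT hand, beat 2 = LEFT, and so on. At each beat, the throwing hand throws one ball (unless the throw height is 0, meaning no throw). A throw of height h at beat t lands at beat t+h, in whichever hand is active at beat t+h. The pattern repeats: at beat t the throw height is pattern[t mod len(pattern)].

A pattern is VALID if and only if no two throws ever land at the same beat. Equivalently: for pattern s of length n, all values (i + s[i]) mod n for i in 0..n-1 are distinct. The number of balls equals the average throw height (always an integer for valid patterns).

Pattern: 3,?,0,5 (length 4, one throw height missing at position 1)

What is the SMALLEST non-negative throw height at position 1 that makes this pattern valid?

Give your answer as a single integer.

i=0: (0 + 3) mod 4 = 3
i=1: s[i]=? (unknown)
i=2: (2 + 0) mod 4 = 2
i=3: (3 + 5) mod 4 = 0
Known residues: [0, 2, 3]; need a permutation of 0..3, so missing residue r = 1
Need (1 + s) mod 4 = 1; smallest s = (1 - 1) mod 4 = 0

Answer: 0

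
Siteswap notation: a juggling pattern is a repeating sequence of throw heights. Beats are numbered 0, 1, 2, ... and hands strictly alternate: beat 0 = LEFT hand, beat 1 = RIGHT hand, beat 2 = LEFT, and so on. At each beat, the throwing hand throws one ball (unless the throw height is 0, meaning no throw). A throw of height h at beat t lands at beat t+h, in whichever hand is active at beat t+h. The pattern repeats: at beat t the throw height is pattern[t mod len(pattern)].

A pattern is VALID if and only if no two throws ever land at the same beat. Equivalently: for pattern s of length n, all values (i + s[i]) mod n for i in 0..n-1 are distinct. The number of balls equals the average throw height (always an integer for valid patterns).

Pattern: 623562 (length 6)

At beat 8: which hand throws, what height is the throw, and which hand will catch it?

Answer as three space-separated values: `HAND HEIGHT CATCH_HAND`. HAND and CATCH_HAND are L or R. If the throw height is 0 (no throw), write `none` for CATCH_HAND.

Beat 8: 8 mod 2 = 0, so hand = L
Throw height = pattern[8 mod 6] = pattern[2] = 3
Lands at beat 8+3=11, 11 mod 2 = 1, so catch hand = R

Answer: L 3 R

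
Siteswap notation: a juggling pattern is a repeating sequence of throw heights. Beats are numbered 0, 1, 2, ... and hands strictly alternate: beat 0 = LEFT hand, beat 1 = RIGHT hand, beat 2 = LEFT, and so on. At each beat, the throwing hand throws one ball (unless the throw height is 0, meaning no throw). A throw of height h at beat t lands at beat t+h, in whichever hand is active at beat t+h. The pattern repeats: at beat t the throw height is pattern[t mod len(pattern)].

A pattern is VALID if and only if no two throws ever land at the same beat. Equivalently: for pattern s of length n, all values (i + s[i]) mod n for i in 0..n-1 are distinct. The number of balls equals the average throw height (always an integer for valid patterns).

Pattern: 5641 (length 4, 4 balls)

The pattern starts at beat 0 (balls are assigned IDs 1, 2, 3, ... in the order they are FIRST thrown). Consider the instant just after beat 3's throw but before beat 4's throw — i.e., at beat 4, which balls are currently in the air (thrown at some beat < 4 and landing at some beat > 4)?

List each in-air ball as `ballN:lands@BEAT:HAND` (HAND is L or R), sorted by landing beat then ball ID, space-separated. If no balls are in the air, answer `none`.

Answer: ball1:lands@5:R ball3:lands@6:L ball2:lands@7:R

Derivation:
Beat 0 (L): throw ball1 h=5 -> lands@5:R; in-air after throw: [b1@5:R]
Beat 1 (R): throw ball2 h=6 -> lands@7:R; in-air after throw: [b1@5:R b2@7:R]
Beat 2 (L): throw ball3 h=4 -> lands@6:L; in-air after throw: [b1@5:R b3@6:L b2@7:R]
Beat 3 (R): throw ball4 h=1 -> lands@4:L; in-air after throw: [b4@4:L b1@5:R b3@6:L b2@7:R]
Beat 4 (L): throw ball4 h=5 -> lands@9:R; in-air after throw: [b1@5:R b3@6:L b2@7:R b4@9:R]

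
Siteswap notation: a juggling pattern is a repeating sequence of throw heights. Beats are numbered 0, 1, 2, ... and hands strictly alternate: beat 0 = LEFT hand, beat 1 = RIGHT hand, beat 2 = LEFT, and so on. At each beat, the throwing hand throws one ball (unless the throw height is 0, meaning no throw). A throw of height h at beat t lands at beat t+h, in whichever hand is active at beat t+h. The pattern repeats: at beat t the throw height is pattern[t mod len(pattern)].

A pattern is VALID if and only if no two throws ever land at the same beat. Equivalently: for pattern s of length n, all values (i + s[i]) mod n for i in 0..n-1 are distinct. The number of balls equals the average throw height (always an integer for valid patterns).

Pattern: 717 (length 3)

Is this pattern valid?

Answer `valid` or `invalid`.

Answer: valid

Derivation:
i=0: (i + s[i]) mod n = (0 + 7) mod 3 = 1
i=1: (i + s[i]) mod n = (1 + 1) mod 3 = 2
i=2: (i + s[i]) mod n = (2 + 7) mod 3 = 0
Residues: [1, 2, 0], distinct: True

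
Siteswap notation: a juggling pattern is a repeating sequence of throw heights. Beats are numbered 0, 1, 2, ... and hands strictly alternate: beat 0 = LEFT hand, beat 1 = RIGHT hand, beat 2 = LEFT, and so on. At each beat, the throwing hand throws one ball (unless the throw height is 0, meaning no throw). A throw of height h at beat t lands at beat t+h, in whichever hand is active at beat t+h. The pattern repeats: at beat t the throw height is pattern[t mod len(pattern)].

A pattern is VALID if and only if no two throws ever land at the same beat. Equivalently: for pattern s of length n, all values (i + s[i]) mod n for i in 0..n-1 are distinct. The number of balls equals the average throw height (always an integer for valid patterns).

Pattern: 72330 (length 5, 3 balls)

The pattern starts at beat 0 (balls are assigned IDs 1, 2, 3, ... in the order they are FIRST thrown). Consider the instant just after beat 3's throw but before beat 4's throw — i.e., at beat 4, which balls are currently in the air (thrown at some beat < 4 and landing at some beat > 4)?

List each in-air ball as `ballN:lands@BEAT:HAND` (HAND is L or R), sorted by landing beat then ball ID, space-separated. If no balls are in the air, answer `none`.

Beat 0 (L): throw ball1 h=7 -> lands@7:R; in-air after throw: [b1@7:R]
Beat 1 (R): throw ball2 h=2 -> lands@3:R; in-air after throw: [b2@3:R b1@7:R]
Beat 2 (L): throw ball3 h=3 -> lands@5:R; in-air after throw: [b2@3:R b3@5:R b1@7:R]
Beat 3 (R): throw ball2 h=3 -> lands@6:L; in-air after throw: [b3@5:R b2@6:L b1@7:R]

Answer: ball3:lands@5:R ball2:lands@6:L ball1:lands@7:R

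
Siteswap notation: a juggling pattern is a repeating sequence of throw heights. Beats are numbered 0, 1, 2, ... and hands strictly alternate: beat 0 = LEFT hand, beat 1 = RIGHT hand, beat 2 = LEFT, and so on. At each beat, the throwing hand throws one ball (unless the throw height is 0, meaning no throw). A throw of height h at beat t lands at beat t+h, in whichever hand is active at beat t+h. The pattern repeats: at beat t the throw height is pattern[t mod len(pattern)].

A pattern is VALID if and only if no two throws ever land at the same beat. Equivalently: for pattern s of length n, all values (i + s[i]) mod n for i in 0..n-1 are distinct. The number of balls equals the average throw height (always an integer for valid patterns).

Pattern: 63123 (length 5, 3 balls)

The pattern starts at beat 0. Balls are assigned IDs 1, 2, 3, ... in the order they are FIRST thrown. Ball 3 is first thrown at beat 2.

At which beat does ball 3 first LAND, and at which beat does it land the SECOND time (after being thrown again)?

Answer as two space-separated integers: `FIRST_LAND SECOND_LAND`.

Beat 0 (L): throw ball1 h=6 -> lands@6:L; in-air after throw: [b1@6:L]
Beat 1 (R): throw ball2 h=3 -> lands@4:L; in-air after throw: [b2@4:L b1@6:L]
Beat 2 (L): throw ball3 h=1 -> lands@3:R; in-air after throw: [b3@3:R b2@4:L b1@6:L]
Beat 3 (R): throw ball3 h=2 -> lands@5:R; in-air after throw: [b2@4:L b3@5:R b1@6:L]
Beat 4 (L): throw ball2 h=3 -> lands@7:R; in-air after throw: [b3@5:R b1@6:L b2@7:R]
Beat 5 (R): throw ball3 h=6 -> lands@11:R; in-air after throw: [b1@6:L b2@7:R b3@11:R]
Ball 3: thrown@2 h=1 -> first land @3; rethrown@3 h=2 -> second land @5

Answer: 3 5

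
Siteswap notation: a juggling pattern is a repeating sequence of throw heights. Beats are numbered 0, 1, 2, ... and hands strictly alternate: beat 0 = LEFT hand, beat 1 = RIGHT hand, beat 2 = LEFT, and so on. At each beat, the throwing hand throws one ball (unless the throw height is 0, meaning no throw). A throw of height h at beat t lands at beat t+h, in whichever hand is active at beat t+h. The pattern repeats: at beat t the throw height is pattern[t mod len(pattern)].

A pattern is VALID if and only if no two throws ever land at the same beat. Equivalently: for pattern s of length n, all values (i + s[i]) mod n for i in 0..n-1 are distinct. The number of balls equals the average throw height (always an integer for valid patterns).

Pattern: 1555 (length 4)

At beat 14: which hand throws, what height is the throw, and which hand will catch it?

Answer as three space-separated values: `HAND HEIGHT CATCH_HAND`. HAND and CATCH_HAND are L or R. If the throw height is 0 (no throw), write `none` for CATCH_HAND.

Beat 14: 14 mod 2 = 0, so hand = L
Throw height = pattern[14 mod 4] = pattern[2] = 5
Lands at beat 14+5=19, 19 mod 2 = 1, so catch hand = R

Answer: L 5 R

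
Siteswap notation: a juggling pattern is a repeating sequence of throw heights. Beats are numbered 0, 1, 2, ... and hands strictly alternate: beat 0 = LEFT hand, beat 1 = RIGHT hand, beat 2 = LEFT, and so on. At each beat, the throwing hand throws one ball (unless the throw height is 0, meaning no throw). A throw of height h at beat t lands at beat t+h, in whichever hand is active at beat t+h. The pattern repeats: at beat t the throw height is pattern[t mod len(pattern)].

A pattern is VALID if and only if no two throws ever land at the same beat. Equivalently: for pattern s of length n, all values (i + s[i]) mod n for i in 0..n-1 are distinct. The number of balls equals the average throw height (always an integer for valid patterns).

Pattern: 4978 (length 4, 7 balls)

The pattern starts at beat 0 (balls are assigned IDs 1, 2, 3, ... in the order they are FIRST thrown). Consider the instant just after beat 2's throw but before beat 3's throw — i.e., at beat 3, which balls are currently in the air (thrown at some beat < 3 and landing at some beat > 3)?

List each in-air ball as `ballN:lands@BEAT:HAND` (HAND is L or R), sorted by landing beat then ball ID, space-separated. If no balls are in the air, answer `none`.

Beat 0 (L): throw ball1 h=4 -> lands@4:L; in-air after throw: [b1@4:L]
Beat 1 (R): throw ball2 h=9 -> lands@10:L; in-air after throw: [b1@4:L b2@10:L]
Beat 2 (L): throw ball3 h=7 -> lands@9:R; in-air after throw: [b1@4:L b3@9:R b2@10:L]
Beat 3 (R): throw ball4 h=8 -> lands@11:R; in-air after throw: [b1@4:L b3@9:R b2@10:L b4@11:R]

Answer: ball1:lands@4:L ball3:lands@9:R ball2:lands@10:L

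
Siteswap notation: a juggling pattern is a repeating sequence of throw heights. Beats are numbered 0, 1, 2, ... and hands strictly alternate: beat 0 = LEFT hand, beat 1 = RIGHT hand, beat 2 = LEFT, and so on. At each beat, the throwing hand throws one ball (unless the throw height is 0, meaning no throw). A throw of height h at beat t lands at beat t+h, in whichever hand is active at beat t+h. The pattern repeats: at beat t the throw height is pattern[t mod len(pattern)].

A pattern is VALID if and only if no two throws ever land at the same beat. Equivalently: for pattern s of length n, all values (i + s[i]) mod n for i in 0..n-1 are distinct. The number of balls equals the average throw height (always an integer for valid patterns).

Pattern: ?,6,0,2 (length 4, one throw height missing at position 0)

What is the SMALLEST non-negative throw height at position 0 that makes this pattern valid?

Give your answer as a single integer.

i=0: s[i]=? (unknown)
i=1: (1 + 6) mod 4 = 3
i=2: (2 + 0) mod 4 = 2
i=3: (3 + 2) mod 4 = 1
Known residues: [1, 2, 3]; need a permutation of 0..3, so missing residue r = 0
Need (0 + s) mod 4 = 0; smallest s = (0 - 0) mod 4 = 0

Answer: 0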